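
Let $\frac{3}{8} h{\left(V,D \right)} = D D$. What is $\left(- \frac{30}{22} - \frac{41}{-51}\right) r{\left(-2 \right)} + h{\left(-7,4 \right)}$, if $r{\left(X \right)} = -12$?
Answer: $\frac{27704}{561} \approx 49.383$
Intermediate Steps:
$h{\left(V,D \right)} = \frac{8 D^{2}}{3}$ ($h{\left(V,D \right)} = \frac{8 D D}{3} = \frac{8 D^{2}}{3}$)
$\left(- \frac{30}{22} - \frac{41}{-51}\right) r{\left(-2 \right)} + h{\left(-7,4 \right)} = \left(- \frac{30}{22} - \frac{41}{-51}\right) \left(-12\right) + \frac{8 \cdot 4^{2}}{3} = \left(\left(-30\right) \frac{1}{22} - - \frac{41}{51}\right) \left(-12\right) + \frac{8}{3} \cdot 16 = \left(- \frac{15}{11} + \frac{41}{51}\right) \left(-12\right) + \frac{128}{3} = \left(- \frac{314}{561}\right) \left(-12\right) + \frac{128}{3} = \frac{1256}{187} + \frac{128}{3} = \frac{27704}{561}$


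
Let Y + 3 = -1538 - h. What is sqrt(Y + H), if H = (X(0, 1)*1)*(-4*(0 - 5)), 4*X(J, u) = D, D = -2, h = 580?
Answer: I*sqrt(2131) ≈ 46.163*I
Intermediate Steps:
X(J, u) = -1/2 (X(J, u) = (1/4)*(-2) = -1/2)
H = -10 (H = (-1/2*1)*(-4*(0 - 5)) = -(-2)*(-5) = -1/2*20 = -10)
Y = -2121 (Y = -3 + (-1538 - 1*580) = -3 + (-1538 - 580) = -3 - 2118 = -2121)
sqrt(Y + H) = sqrt(-2121 - 10) = sqrt(-2131) = I*sqrt(2131)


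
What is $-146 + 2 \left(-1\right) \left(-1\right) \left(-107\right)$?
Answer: $-360$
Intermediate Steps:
$-146 + 2 \left(-1\right) \left(-1\right) \left(-107\right) = -146 + \left(-2\right) \left(-1\right) \left(-107\right) = -146 + 2 \left(-107\right) = -146 - 214 = -360$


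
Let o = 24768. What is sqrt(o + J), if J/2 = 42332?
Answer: 2*sqrt(27358) ≈ 330.81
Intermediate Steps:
J = 84664 (J = 2*42332 = 84664)
sqrt(o + J) = sqrt(24768 + 84664) = sqrt(109432) = 2*sqrt(27358)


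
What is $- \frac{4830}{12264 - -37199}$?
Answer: $- \frac{4830}{49463} \approx -0.097649$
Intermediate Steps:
$- \frac{4830}{12264 - -37199} = - \frac{4830}{12264 + 37199} = - \frac{4830}{49463}$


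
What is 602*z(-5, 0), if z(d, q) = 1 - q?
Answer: 602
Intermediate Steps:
602*z(-5, 0) = 602*(1 - 1*0) = 602*(1 + 0) = 602*1 = 602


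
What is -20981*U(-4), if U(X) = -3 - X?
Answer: -20981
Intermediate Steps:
-20981*U(-4) = -20981*(-3 - 1*(-4)) = -20981*(-3 + 4) = -20981*1 = -20981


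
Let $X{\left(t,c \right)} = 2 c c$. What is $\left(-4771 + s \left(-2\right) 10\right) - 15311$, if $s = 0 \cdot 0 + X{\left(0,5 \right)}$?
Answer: $-21082$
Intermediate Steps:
$X{\left(t,c \right)} = 2 c^{2}$
$s = 50$ ($s = 0 \cdot 0 + 2 \cdot 5^{2} = 0 + 2 \cdot 25 = 0 + 50 = 50$)
$\left(-4771 + s \left(-2\right) 10\right) - 15311 = \left(-4771 + 50 \left(-2\right) 10\right) - 15311 = \left(-4771 - 1000\right) - 15311 = -5771 - 15311 = -21082$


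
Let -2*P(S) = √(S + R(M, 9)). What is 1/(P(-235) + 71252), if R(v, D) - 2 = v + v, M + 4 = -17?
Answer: 285008/20307390291 + 10*I*√11/20307390291 ≈ 1.4035e-5 + 1.6332e-9*I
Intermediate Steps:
M = -21 (M = -4 - 17 = -21)
R(v, D) = 2 + 2*v (R(v, D) = 2 + (v + v) = 2 + 2*v)
P(S) = -√(-40 + S)/2 (P(S) = -√(S + (2 + 2*(-21)))/2 = -√(S + (2 - 42))/2 = -√(S - 40)/2 = -√(-40 + S)/2)
1/(P(-235) + 71252) = 1/(-√(-40 - 235)/2 + 71252) = 1/(-5*I*√11/2 + 71252) = 1/(71252 - 5*I*√11/2)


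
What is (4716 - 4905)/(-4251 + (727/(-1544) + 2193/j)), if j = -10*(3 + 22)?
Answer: 36477000/822226871 ≈ 0.044364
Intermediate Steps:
j = -250 (j = -10*25 = -250)
(4716 - 4905)/(-4251 + (727/(-1544) + 2193/j)) = (4716 - 4905)/(-4251 + (727/(-1544) + 2193/(-250))) = -189/(-4251 + (727*(-1/1544) + 2193*(-1/250))) = -189/(-4251 + (-727/1544 - 2193/250)) = -189/(-4251 - 1783871/193000) = -189/(-822226871/193000) = -189*(-193000/822226871) = 36477000/822226871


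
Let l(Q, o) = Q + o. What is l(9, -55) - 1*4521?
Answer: -4567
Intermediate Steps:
l(9, -55) - 1*4521 = (9 - 55) - 1*4521 = -46 - 4521 = -4567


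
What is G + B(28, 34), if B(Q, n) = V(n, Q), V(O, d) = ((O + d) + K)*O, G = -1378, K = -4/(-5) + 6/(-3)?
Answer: 3446/5 ≈ 689.20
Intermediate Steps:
K = -6/5 (K = -4*(-⅕) + 6*(-⅓) = ⅘ - 2 = -6/5 ≈ -1.2000)
V(O, d) = O*(-6/5 + O + d) (V(O, d) = ((O + d) - 6/5)*O = (-6/5 + O + d)*O = O*(-6/5 + O + d))
B(Q, n) = n*(-6 + 5*Q + 5*n)/5 (B(Q, n) = n*(-6 + 5*n + 5*Q)/5 = n*(-6 + 5*Q + 5*n)/5)
G + B(28, 34) = -1378 + (⅕)*34*(-6 + 5*28 + 5*34) = -1378 + (⅕)*34*(-6 + 140 + 170) = -1378 + (⅕)*34*304 = -1378 + 10336/5 = 3446/5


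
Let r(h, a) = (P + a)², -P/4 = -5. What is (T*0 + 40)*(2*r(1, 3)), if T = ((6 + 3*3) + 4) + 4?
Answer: 42320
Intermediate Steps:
P = 20 (P = -4*(-5) = 20)
r(h, a) = (20 + a)²
T = 23 (T = ((6 + 9) + 4) + 4 = (15 + 4) + 4 = 19 + 4 = 23)
(T*0 + 40)*(2*r(1, 3)) = (23*0 + 40)*(2*(20 + 3)²) = (0 + 40)*(2*23²) = 40*(2*529) = 40*1058 = 42320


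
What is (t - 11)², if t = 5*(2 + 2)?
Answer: 81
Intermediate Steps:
t = 20 (t = 5*4 = 20)
(t - 11)² = (20 - 11)² = 9² = 81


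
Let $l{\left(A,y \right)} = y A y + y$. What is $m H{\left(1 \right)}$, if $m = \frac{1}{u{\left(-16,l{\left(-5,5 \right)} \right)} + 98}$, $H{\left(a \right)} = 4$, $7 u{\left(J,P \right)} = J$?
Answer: $\frac{14}{335} \approx 0.041791$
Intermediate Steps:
$l{\left(A,y \right)} = y + A y^{2}$ ($l{\left(A,y \right)} = A y y + y = A y^{2} + y = y + A y^{2}$)
$u{\left(J,P \right)} = \frac{J}{7}$
$m = \frac{7}{670}$ ($m = \frac{1}{\frac{1}{7} \left(-16\right) + 98} = \frac{1}{- \frac{16}{7} + 98} = \frac{1}{\frac{670}{7}} = \frac{7}{670} \approx 0.010448$)
$m H{\left(1 \right)} = \frac{7}{670} \cdot 4 = \frac{14}{335}$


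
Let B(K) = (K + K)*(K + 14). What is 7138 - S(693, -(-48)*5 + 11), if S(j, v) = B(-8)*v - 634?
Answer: 31868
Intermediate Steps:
B(K) = 2*K*(14 + K) (B(K) = (2*K)*(14 + K) = 2*K*(14 + K))
S(j, v) = -634 - 96*v (S(j, v) = (2*(-8)*(14 - 8))*v - 634 = (2*(-8)*6)*v - 634 = -96*v - 634 = -634 - 96*v)
7138 - S(693, -(-48)*5 + 11) = 7138 - (-634 - 96*(-(-48)*5 + 11)) = 7138 - (-634 - 96*(-12*(-20) + 11)) = 7138 - (-634 - 96*(240 + 11)) = 7138 - (-634 - 96*251) = 7138 - (-634 - 24096) = 7138 - 1*(-24730) = 7138 + 24730 = 31868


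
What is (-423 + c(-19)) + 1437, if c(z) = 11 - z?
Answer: 1044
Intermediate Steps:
(-423 + c(-19)) + 1437 = (-423 + (11 - 1*(-19))) + 1437 = (-423 + (11 + 19)) + 1437 = (-423 + 30) + 1437 = -393 + 1437 = 1044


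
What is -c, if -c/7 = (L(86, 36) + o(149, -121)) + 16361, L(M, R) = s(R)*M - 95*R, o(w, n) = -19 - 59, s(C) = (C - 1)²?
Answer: 827491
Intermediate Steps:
s(C) = (-1 + C)²
o(w, n) = -78
L(M, R) = -95*R + M*(-1 + R)² (L(M, R) = (-1 + R)²*M - 95*R = M*(-1 + R)² - 95*R = -95*R + M*(-1 + R)²)
c = -827491 (c = -7*(((-95*36 + 86*(-1 + 36)²) - 78) + 16361) = -7*(((-3420 + 86*35²) - 78) + 16361) = -7*(((-3420 + 86*1225) - 78) + 16361) = -7*(((-3420 + 105350) - 78) + 16361) = -7*((101930 - 78) + 16361) = -7*(101852 + 16361) = -7*118213 = -827491)
-c = -1*(-827491) = 827491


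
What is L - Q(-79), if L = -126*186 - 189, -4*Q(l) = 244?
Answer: -23564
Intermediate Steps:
Q(l) = -61 (Q(l) = -1/4*244 = -61)
L = -23625 (L = -23436 - 189 = -23625)
L - Q(-79) = -23625 - 1*(-61) = -23625 + 61 = -23564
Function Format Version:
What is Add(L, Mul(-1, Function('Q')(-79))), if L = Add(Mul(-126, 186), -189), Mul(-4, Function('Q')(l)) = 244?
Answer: -23564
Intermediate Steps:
Function('Q')(l) = -61 (Function('Q')(l) = Mul(Rational(-1, 4), 244) = -61)
L = -23625 (L = Add(-23436, -189) = -23625)
Add(L, Mul(-1, Function('Q')(-79))) = Add(-23625, Mul(-1, -61)) = Add(-23625, 61) = -23564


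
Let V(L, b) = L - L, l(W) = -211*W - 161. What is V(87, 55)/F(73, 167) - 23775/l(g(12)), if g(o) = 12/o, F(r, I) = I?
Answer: 7925/124 ≈ 63.911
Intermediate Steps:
l(W) = -161 - 211*W
V(L, b) = 0
V(87, 55)/F(73, 167) - 23775/l(g(12)) = 0/167 - 23775/(-161 - 2532/12) = 0*(1/167) - 23775/(-161 - 2532/12) = 0 - 23775/(-161 - 211*1) = 0 - 23775/(-161 - 211) = 0 - 23775/(-372) = 0 - 23775*(-1/372) = 0 + 7925/124 = 7925/124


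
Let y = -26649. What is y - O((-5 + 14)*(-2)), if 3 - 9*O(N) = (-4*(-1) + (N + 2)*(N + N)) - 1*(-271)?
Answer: -238993/9 ≈ -26555.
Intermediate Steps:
O(N) = -272/9 - 2*N*(2 + N)/9 (O(N) = 1/3 - ((-4*(-1) + (N + 2)*(N + N)) - 1*(-271))/9 = 1/3 - ((4 + (2 + N)*(2*N)) + 271)/9 = 1/3 - ((4 + 2*N*(2 + N)) + 271)/9 = 1/3 - (275 + 2*N*(2 + N))/9 = 1/3 + (-275/9 - 2*N*(2 + N)/9) = -272/9 - 2*N*(2 + N)/9)
y - O((-5 + 14)*(-2)) = -26649 - (-272/9 - 4*(-5 + 14)*(-2)/9 - 2*4*(-5 + 14)**2/9) = -26649 - (-272/9 - 4*(-2) - 2*(9*(-2))**2/9) = -26649 - (-272/9 - 4/9*(-18) - 2/9*(-18)**2) = -26649 - (-272/9 + 8 - 2/9*324) = -26649 - (-272/9 + 8 - 72) = -26649 - 1*(-848/9) = -26649 + 848/9 = -238993/9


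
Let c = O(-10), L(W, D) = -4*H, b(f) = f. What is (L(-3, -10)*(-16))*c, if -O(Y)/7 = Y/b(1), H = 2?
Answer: 8960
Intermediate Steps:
O(Y) = -7*Y (O(Y) = -7*Y/1 = -7*Y)
L(W, D) = -8 (L(W, D) = -4*2 = -8)
c = 70 (c = -7*(-10) = 70)
(L(-3, -10)*(-16))*c = -8*(-16)*70 = 128*70 = 8960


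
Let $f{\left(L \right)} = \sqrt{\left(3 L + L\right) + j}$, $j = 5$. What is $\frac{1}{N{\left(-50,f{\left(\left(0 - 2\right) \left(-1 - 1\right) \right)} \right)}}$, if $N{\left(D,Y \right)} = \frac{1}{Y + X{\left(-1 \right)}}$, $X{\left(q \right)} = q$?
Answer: $-1 + \sqrt{21} \approx 3.5826$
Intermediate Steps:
$f{\left(L \right)} = \sqrt{5 + 4 L}$ ($f{\left(L \right)} = \sqrt{\left(3 L + L\right) + 5} = \sqrt{4 L + 5} = \sqrt{5 + 4 L}$)
$N{\left(D,Y \right)} = \frac{1}{-1 + Y}$ ($N{\left(D,Y \right)} = \frac{1}{Y - 1} = \frac{1}{-1 + Y}$)
$\frac{1}{N{\left(-50,f{\left(\left(0 - 2\right) \left(-1 - 1\right) \right)} \right)}} = \frac{1}{\frac{1}{-1 + \sqrt{5 + 4 \left(0 - 2\right) \left(-1 - 1\right)}}} = \frac{1}{\frac{1}{-1 + \sqrt{5 + 4 \left(\left(-2\right) \left(-2\right)\right)}}} = \frac{1}{\frac{1}{-1 + \sqrt{5 + 4 \cdot 4}}} = \frac{1}{\frac{1}{-1 + \sqrt{5 + 16}}} = \frac{1}{\frac{1}{-1 + \sqrt{21}}} = -1 + \sqrt{21}$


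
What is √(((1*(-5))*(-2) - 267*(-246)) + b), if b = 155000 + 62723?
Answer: √283415 ≈ 532.37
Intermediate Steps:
b = 217723
√(((1*(-5))*(-2) - 267*(-246)) + b) = √(((1*(-5))*(-2) - 267*(-246)) + 217723) = √((-5*(-2) + 65682) + 217723) = √((10 + 65682) + 217723) = √(65692 + 217723) = √283415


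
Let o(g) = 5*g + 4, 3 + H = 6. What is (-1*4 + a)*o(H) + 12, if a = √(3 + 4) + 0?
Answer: -64 + 19*√7 ≈ -13.731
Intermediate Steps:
H = 3 (H = -3 + 6 = 3)
o(g) = 4 + 5*g
a = √7 (a = √7 + 0 = √7 ≈ 2.6458)
(-1*4 + a)*o(H) + 12 = (-1*4 + √7)*(4 + 5*3) + 12 = (-4 + √7)*(4 + 15) + 12 = (-4 + √7)*19 + 12 = (-76 + 19*√7) + 12 = -64 + 19*√7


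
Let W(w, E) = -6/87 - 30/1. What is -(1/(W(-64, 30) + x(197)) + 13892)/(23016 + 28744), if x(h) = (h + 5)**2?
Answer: -16426512077/61203301440 ≈ -0.26839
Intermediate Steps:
W(w, E) = -872/29 (W(w, E) = -6*1/87 - 30*1 = -2/29 - 30 = -872/29)
x(h) = (5 + h)**2
-(1/(W(-64, 30) + x(197)) + 13892)/(23016 + 28744) = -(1/(-872/29 + (5 + 197)**2) + 13892)/(23016 + 28744) = -(1/(-872/29 + 202**2) + 13892)/51760 = -(1/(-872/29 + 40804) + 13892)/51760 = -(1/(1182444/29) + 13892)/51760 = -(29/1182444 + 13892)/51760 = -16426512077/(1182444*51760) = -1*16426512077/61203301440 = -16426512077/61203301440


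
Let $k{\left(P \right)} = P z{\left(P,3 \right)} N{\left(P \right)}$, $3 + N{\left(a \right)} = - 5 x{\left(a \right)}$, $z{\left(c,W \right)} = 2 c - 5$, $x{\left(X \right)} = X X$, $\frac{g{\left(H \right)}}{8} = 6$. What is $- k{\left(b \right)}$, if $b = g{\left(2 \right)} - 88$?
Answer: $27210200$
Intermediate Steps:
$g{\left(H \right)} = 48$ ($g{\left(H \right)} = 8 \cdot 6 = 48$)
$x{\left(X \right)} = X^{2}$
$z{\left(c,W \right)} = -5 + 2 c$
$N{\left(a \right)} = -3 - 5 a^{2}$
$b = -40$ ($b = 48 - 88 = -40$)
$k{\left(P \right)} = P \left(-5 + 2 P\right) \left(-3 - 5 P^{2}\right)$
$- k{\left(b \right)} = - \left(-1\right) \left(-40\right) \left(-5 + 2 \left(-40\right)\right) \left(3 + 5 \left(-40\right)^{2}\right) = - \left(-1\right) \left(-40\right) \left(-5 - 80\right) \left(3 + 5 \cdot 1600\right) = - \left(-1\right) \left(-40\right) \left(-85\right) \left(3 + 8000\right) = - \left(-1\right) \left(-40\right) \left(-85\right) 8003 = \left(-1\right) \left(-27210200\right) = 27210200$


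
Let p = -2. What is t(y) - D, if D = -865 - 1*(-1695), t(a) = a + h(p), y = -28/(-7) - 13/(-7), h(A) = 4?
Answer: -5741/7 ≈ -820.14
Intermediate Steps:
y = 41/7 (y = -28*(-⅐) - 13*(-⅐) = 4 + 13/7 = 41/7 ≈ 5.8571)
t(a) = 4 + a (t(a) = a + 4 = 4 + a)
D = 830 (D = -865 + 1695 = 830)
t(y) - D = (4 + 41/7) - 1*830 = 69/7 - 830 = -5741/7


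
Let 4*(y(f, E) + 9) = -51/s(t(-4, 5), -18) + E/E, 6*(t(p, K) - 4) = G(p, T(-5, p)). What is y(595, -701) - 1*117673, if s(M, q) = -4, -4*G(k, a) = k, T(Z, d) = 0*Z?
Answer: -1882857/16 ≈ -1.1768e+5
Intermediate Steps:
T(Z, d) = 0
G(k, a) = -k/4
t(p, K) = 4 - p/24 (t(p, K) = 4 + (-p/4)/6 = 4 - p/24)
y(f, E) = -89/16 (y(f, E) = -9 + (-51/(-4) + E/E)/4 = -9 + (-51*(-¼) + 1)/4 = -9 + (51/4 + 1)/4 = -9 + (¼)*(55/4) = -9 + 55/16 = -89/16)
y(595, -701) - 1*117673 = -89/16 - 1*117673 = -89/16 - 117673 = -1882857/16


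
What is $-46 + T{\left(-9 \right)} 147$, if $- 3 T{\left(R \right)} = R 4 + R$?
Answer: $2159$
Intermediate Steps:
$T{\left(R \right)} = - \frac{5 R}{3}$ ($T{\left(R \right)} = - \frac{R 4 + R}{3} = - \frac{4 R + R}{3} = - \frac{5 R}{3}$)
$-46 + T{\left(-9 \right)} 147 = -46 + \left(- \frac{5}{3}\right) \left(-9\right) 147 = -46 + 15 \cdot 147 = -46 + 2205 = 2159$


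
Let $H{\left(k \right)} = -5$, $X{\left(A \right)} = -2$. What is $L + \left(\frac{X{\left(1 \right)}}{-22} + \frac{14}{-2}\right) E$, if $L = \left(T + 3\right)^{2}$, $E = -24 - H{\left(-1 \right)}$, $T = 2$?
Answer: $\frac{1719}{11} \approx 156.27$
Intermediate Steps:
$E = -19$ ($E = -24 - -5 = -24 + 5 = -19$)
$L = 25$ ($L = \left(2 + 3\right)^{2} = 5^{2} = 25$)
$L + \left(\frac{X{\left(1 \right)}}{-22} + \frac{14}{-2}\right) E = 25 + \left(- \frac{2}{-22} + \frac{14}{-2}\right) \left(-19\right) = 25 + \left(\left(-2\right) \left(- \frac{1}{22}\right) + 14 \left(- \frac{1}{2}\right)\right) \left(-19\right) = 25 + \left(\frac{1}{11} - 7\right) \left(-19\right) = 25 - - \frac{1444}{11} = 25 + \frac{1444}{11} = \frac{1719}{11}$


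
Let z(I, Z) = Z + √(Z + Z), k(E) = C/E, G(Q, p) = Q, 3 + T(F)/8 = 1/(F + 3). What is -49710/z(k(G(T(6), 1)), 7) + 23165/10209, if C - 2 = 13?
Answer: -2474993/249 + 9942*√14/7 ≈ -4625.5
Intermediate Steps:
T(F) = -24 + 8/(3 + F) (T(F) = -24 + 8/(F + 3) = -24 + 8/(3 + F))
C = 15 (C = 2 + 13 = 15)
k(E) = 15/E
z(I, Z) = Z + √2*√Z (z(I, Z) = Z + √(2*Z) = Z + √2*√Z)
-49710/z(k(G(T(6), 1)), 7) + 23165/10209 = -49710/(7 + √2*√7) + 23165/10209 = -49710/(7 + √14) + 23165*(1/10209) = -49710/(7 + √14) + 565/249 = 565/249 - 49710/(7 + √14)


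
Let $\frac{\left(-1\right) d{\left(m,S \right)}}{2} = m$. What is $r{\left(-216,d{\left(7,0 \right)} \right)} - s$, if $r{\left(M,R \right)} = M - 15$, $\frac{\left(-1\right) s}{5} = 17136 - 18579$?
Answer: $-7446$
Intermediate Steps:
$d{\left(m,S \right)} = - 2 m$
$s = 7215$ ($s = - 5 \left(17136 - 18579\right) = \left(-5\right) \left(-1443\right) = 7215$)
$r{\left(M,R \right)} = -15 + M$ ($r{\left(M,R \right)} = M - 15 = -15 + M$)
$r{\left(-216,d{\left(7,0 \right)} \right)} - s = \left(-15 - 216\right) - 7215 = -231 - 7215 = -7446$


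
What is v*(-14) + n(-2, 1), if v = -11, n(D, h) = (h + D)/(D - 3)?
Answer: 771/5 ≈ 154.20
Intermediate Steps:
n(D, h) = (D + h)/(-3 + D)
v*(-14) + n(-2, 1) = -11*(-14) + (-2 + 1)/(-3 - 2) = 154 - 1/(-5) = 154 - 1/5*(-1) = 154 + 1/5 = 771/5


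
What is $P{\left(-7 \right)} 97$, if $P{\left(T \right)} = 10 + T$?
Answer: $291$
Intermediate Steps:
$P{\left(-7 \right)} 97 = \left(10 - 7\right) 97 = 3 \cdot 97 = 291$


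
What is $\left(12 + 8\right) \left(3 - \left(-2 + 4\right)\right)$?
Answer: $20$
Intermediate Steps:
$\left(12 + 8\right) \left(3 - \left(-2 + 4\right)\right) = 20 \left(3 - 2\right) = 20 \cdot 1 = 20$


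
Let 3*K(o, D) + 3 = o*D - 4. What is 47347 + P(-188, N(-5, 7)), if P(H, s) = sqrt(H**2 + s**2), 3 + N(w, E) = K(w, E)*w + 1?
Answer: 47347 + 4*sqrt(2498) ≈ 47547.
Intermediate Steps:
K(o, D) = -7/3 + D*o/3 (K(o, D) = -1 + (o*D - 4)/3 = -1 + (D*o - 4)/3 = -1 + (-4 + D*o)/3 = -1 + (-4/3 + D*o/3) = -7/3 + D*o/3)
N(w, E) = -2 + w*(-7/3 + E*w/3) (N(w, E) = -3 + ((-7/3 + E*w/3)*w + 1) = -3 + (w*(-7/3 + E*w/3) + 1) = -3 + (1 + w*(-7/3 + E*w/3)) = -2 + w*(-7/3 + E*w/3))
47347 + P(-188, N(-5, 7)) = 47347 + sqrt((-188)**2 + (-2 + (1/3)*(-5)*(-7 + 7*(-5)))**2) = 47347 + sqrt(35344 + (-2 + (1/3)*(-5)*(-7 - 35))**2) = 47347 + sqrt(35344 + (-2 + (1/3)*(-5)*(-42))**2) = 47347 + sqrt(35344 + (-2 + 70)**2) = 47347 + sqrt(35344 + 68**2) = 47347 + sqrt(35344 + 4624) = 47347 + sqrt(39968) = 47347 + 4*sqrt(2498)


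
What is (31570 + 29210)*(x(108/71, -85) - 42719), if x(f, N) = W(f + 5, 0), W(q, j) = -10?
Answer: -2597068620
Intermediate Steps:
x(f, N) = -10
(31570 + 29210)*(x(108/71, -85) - 42719) = (31570 + 29210)*(-10 - 42719) = 60780*(-42729) = -2597068620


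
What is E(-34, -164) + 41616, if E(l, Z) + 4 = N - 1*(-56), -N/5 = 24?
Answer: 41548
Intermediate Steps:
N = -120 (N = -5*24 = -120)
E(l, Z) = -68 (E(l, Z) = -4 + (-120 - 1*(-56)) = -4 + (-120 + 56) = -4 - 64 = -68)
E(-34, -164) + 41616 = -68 + 41616 = 41548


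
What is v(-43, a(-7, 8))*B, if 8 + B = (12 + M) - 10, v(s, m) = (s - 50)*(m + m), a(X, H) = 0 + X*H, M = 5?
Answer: -10416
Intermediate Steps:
a(X, H) = H*X (a(X, H) = 0 + H*X = H*X)
v(s, m) = 2*m*(-50 + s) (v(s, m) = (-50 + s)*(2*m) = 2*m*(-50 + s))
B = -1 (B = -8 + ((12 + 5) - 10) = -8 + (17 - 10) = -8 + 7 = -1)
v(-43, a(-7, 8))*B = (2*(8*(-7))*(-50 - 43))*(-1) = (2*(-56)*(-93))*(-1) = 10416*(-1) = -10416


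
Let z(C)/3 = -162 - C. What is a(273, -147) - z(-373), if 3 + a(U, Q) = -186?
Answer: -822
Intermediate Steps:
z(C) = -486 - 3*C (z(C) = 3*(-162 - C) = -486 - 3*C)
a(U, Q) = -189 (a(U, Q) = -3 - 186 = -189)
a(273, -147) - z(-373) = -189 - (-486 - 3*(-373)) = -189 - (-486 + 1119) = -189 - 1*633 = -189 - 633 = -822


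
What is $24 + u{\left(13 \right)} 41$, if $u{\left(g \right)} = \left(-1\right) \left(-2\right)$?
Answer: $106$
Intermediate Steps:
$u{\left(g \right)} = 2$
$24 + u{\left(13 \right)} 41 = 24 + 2 \cdot 41 = 24 + 82 = 106$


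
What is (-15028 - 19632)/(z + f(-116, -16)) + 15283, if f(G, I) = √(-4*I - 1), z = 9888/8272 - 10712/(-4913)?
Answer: 5843155346154401217/332938248729539 - 670848460632255180*√7/332938248729539 ≈ 12219.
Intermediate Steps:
z = 8574338/2540021 (z = 9888*(1/8272) - 10712*(-1/4913) = 618/517 + 10712/4913 = 8574338/2540021 ≈ 3.3757)
f(G, I) = √(-1 - 4*I)
(-15028 - 19632)/(z + f(-116, -16)) + 15283 = (-15028 - 19632)/(8574338/2540021 + √(-1 - 4*(-16))) + 15283 = -34660/(8574338/2540021 + √(-1 + 64)) + 15283 = -34660/(8574338/2540021 + √63) + 15283 = -34660/(8574338/2540021 + 3*√7) + 15283 = 15283 - 34660/(8574338/2540021 + 3*√7)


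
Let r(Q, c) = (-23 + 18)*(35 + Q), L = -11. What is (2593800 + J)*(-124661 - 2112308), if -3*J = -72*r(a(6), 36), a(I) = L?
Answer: -5795807721480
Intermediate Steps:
a(I) = -11
r(Q, c) = -175 - 5*Q (r(Q, c) = -5*(35 + Q) = -175 - 5*Q)
J = -2880 (J = -(-24)*(-175 - 5*(-11)) = -(-24)*(-175 + 55) = -(-24)*(-120) = -⅓*8640 = -2880)
(2593800 + J)*(-124661 - 2112308) = (2593800 - 2880)*(-124661 - 2112308) = 2590920*(-2236969) = -5795807721480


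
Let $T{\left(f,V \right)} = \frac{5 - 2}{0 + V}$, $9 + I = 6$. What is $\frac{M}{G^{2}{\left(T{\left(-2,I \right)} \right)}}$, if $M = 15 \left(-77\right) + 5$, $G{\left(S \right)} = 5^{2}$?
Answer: $- \frac{46}{25} \approx -1.84$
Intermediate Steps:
$I = -3$ ($I = -9 + 6 = -3$)
$T{\left(f,V \right)} = \frac{3}{V}$
$G{\left(S \right)} = 25$
$M = -1150$ ($M = -1155 + 5 = -1150$)
$\frac{M}{G^{2}{\left(T{\left(-2,I \right)} \right)}} = - \frac{1150}{25^{2}} = - \frac{1150}{625} = \left(-1150\right) \frac{1}{625} = - \frac{46}{25}$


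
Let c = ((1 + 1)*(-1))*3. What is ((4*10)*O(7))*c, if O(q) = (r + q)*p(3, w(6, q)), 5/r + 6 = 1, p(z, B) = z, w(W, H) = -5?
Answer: -4320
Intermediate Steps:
r = -1 (r = 5/(-6 + 1) = 5/(-5) = 5*(-⅕) = -1)
O(q) = -3 + 3*q (O(q) = (-1 + q)*3 = -3 + 3*q)
c = -6 (c = (2*(-1))*3 = -2*3 = -6)
((4*10)*O(7))*c = ((4*10)*(-3 + 3*7))*(-6) = (40*(-3 + 21))*(-6) = (40*18)*(-6) = 720*(-6) = -4320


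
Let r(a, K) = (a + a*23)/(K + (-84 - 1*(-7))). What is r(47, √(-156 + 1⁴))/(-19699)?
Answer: 7238/9987393 + 94*I*√155/9987393 ≈ 0.00072471 + 0.00011718*I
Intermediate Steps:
r(a, K) = 24*a/(-77 + K) (r(a, K) = (a + 23*a)/(K + (-84 + 7)) = (24*a)/(K - 77) = (24*a)/(-77 + K) = 24*a/(-77 + K))
r(47, √(-156 + 1⁴))/(-19699) = (24*47/(-77 + √(-156 + 1⁴)))/(-19699) = (24*47/(-77 + √(-156 + 1)))*(-1/19699) = (24*47/(-77 + √(-155)))*(-1/19699) = (24*47/(-77 + I*√155))*(-1/19699) = (1128/(-77 + I*√155))*(-1/19699) = -1128/(19699*(-77 + I*√155))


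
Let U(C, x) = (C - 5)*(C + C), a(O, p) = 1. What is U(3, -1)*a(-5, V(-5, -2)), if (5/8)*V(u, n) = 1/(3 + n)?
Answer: -12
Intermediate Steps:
V(u, n) = 8/(5*(3 + n))
U(C, x) = 2*C*(-5 + C) (U(C, x) = (-5 + C)*(2*C) = 2*C*(-5 + C))
U(3, -1)*a(-5, V(-5, -2)) = (2*3*(-5 + 3))*1 = (2*3*(-2))*1 = -12*1 = -12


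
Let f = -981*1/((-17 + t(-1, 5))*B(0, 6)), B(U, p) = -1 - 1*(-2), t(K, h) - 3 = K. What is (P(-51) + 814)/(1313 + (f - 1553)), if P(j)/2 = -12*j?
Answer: -10190/873 ≈ -11.672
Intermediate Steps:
t(K, h) = 3 + K
B(U, p) = 1 (B(U, p) = -1 + 2 = 1)
P(j) = -24*j (P(j) = 2*(-12*j) = -24*j)
f = 327/5 (f = -981/(-17 + (3 - 1)) = -981/(-17 + 2) = -981/((-15*1)) = -981/(-15) = -981*(-1/15) = 327/5 ≈ 65.400)
(P(-51) + 814)/(1313 + (f - 1553)) = (-24*(-51) + 814)/(1313 + (327/5 - 1553)) = (1224 + 814)/(1313 - 7438/5) = 2038/(-873/5) = 2038*(-5/873) = -10190/873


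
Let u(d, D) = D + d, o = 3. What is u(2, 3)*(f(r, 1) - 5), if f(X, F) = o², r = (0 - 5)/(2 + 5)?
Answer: 20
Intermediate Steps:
r = -5/7 ≈ -0.71429
f(X, F) = 9 (f(X, F) = 3² = 9)
u(2, 3)*(f(r, 1) - 5) = (3 + 2)*(9 - 5) = 5*4 = 20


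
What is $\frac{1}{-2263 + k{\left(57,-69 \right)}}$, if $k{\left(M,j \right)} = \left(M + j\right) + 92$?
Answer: $- \frac{1}{2183} \approx -0.00045808$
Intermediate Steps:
$k{\left(M,j \right)} = 92 + M + j$
$\frac{1}{-2263 + k{\left(57,-69 \right)}} = \frac{1}{-2263 + \left(92 + 57 - 69\right)} = \frac{1}{-2263 + 80} = \frac{1}{-2183} = - \frac{1}{2183}$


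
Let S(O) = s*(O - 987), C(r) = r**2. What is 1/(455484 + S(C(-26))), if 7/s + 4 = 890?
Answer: 886/403556647 ≈ 2.1955e-6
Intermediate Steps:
s = 7/886 (s = 7/(-4 + 890) = 7/886 ≈ 0.0079007)
S(O) = -6909/886 + 7*O/886 (S(O) = 7*(O - 987)/886 = 7*(-987 + O)/886 = -6909/886 + 7*O/886)
1/(455484 + S(C(-26))) = 1/(455484 + (-6909/886 + (7/886)*(-26)**2)) = 1/(455484 + (-6909/886 + (7/886)*676)) = 1/(455484 + (-6909/886 + 2366/443)) = 1/(455484 - 2177/886) = 1/(403556647/886) = 886/403556647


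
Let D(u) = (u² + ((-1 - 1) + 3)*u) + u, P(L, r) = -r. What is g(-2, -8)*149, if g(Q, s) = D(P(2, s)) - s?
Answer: 13112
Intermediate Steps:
D(u) = u² + 2*u (D(u) = (u² + (-2 + 3)*u) + u = (u² + 1*u) + u = (u² + u) + u = (u + u²) + u = u² + 2*u)
g(Q, s) = -s - s*(2 - s) (g(Q, s) = (-s)*(2 - s) - s = -s*(2 - s) - s = -s - s*(2 - s))
g(-2, -8)*149 = -8*(-3 - 8)*149 = -8*(-11)*149 = 88*149 = 13112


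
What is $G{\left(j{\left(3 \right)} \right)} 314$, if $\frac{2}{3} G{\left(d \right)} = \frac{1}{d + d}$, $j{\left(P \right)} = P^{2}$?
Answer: $\frac{157}{6} \approx 26.167$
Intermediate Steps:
$G{\left(d \right)} = \frac{3}{4 d}$ ($G{\left(d \right)} = \frac{3}{2 \left(d + d\right)} = \frac{3}{2 \cdot 2 d} = \frac{3 \frac{1}{2 d}}{2} = \frac{3}{4 d}$)
$G{\left(j{\left(3 \right)} \right)} 314 = \frac{3}{4 \cdot 3^{2}} \cdot 314 = \frac{3}{4 \cdot 9} \cdot 314 = \frac{3}{4} \cdot \frac{1}{9} \cdot 314 = \frac{1}{12} \cdot 314 = \frac{157}{6}$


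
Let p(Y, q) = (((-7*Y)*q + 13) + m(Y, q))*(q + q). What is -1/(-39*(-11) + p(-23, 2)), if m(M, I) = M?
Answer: -1/1677 ≈ -0.00059630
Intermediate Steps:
p(Y, q) = 2*q*(13 + Y - 7*Y*q) (p(Y, q) = (((-7*Y)*q + 13) + Y)*(q + q) = ((-7*Y*q + 13) + Y)*(2*q) = ((13 - 7*Y*q) + Y)*(2*q) = (13 + Y - 7*Y*q)*(2*q) = 2*q*(13 + Y - 7*Y*q))
-1/(-39*(-11) + p(-23, 2)) = -1/(-39*(-11) + 2*2*(13 - 23 - 7*(-23)*2)) = -1/(429 + 2*2*(13 - 23 + 322)) = -1/(429 + 2*2*312) = -1/(429 + 1248) = -1/1677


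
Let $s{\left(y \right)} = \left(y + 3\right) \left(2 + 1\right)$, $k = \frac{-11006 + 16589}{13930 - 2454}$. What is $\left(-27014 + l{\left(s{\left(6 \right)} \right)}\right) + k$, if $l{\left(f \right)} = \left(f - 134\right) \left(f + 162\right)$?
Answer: $- \frac{542086229}{11476} \approx -47237.0$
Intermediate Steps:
$k = \frac{5583}{11476} \approx 0.48649$
$s{\left(y \right)} = 9 + 3 y$ ($s{\left(y \right)} = \left(3 + y\right) 3 = 9 + 3 y$)
$l{\left(f \right)} = \left(-134 + f\right) \left(162 + f\right)$
$\left(-27014 + l{\left(s{\left(6 \right)} \right)}\right) + k = \left(-27014 + \left(-21708 + \left(9 + 3 \cdot 6\right)^{2} + 28 \left(9 + 3 \cdot 6\right)\right)\right) + \frac{5583}{11476} = \left(-27014 + \left(-21708 + \left(9 + 18\right)^{2} + 28 \left(9 + 18\right)\right)\right) + \frac{5583}{11476} = \left(-27014 + \left(-21708 + 27^{2} + 28 \cdot 27\right)\right) + \frac{5583}{11476} = \left(-27014 + \left(-21708 + 729 + 756\right)\right) + \frac{5583}{11476} = \left(-27014 - 20223\right) + \frac{5583}{11476} = -47237 + \frac{5583}{11476} = - \frac{542086229}{11476}$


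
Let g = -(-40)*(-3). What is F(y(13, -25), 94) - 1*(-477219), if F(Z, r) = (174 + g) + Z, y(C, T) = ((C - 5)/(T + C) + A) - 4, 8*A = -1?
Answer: 11454437/24 ≈ 4.7727e+5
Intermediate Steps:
A = -⅛ (A = (⅛)*(-1) = -⅛ ≈ -0.12500)
g = -120 (g = -20*6 = -120)
y(C, T) = -33/8 + (-5 + C)/(C + T) (y(C, T) = ((C - 5)/(T + C) - ⅛) - 4 = ((-5 + C)/(C + T) - ⅛) - 4 = (-⅛ + (-5 + C)/(C + T)) - 4 = -33/8 + (-5 + C)/(C + T))
F(Z, r) = 54 + Z (F(Z, r) = (174 - 120) + Z = 54 + Z)
F(y(13, -25), 94) - 1*(-477219) = (54 + (-40 - 33*(-25) - 25*13)/(8*(13 - 25))) - 1*(-477219) = (54 + (⅛)*(-40 + 825 - 325)/(-12)) + 477219 = (54 + (⅛)*(-1/12)*460) + 477219 = (54 - 115/24) + 477219 = 1181/24 + 477219 = 11454437/24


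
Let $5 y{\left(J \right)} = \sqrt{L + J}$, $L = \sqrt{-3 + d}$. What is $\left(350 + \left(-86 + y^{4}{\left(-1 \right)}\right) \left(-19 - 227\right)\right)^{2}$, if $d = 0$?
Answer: $\frac{180680427268372}{390625} + \frac{13226674128 i \sqrt{3}}{390625} \approx 4.6254 \cdot 10^{8} + 58648.0 i$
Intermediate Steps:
$L = i \sqrt{3}$ ($L = \sqrt{-3 + 0} = \sqrt{-3} = i \sqrt{3} \approx 1.732 i$)
$y{\left(J \right)} = \frac{\sqrt{J + i \sqrt{3}}}{5}$ ($y{\left(J \right)} = \frac{\sqrt{i \sqrt{3} + J}}{5} = \frac{\sqrt{J + i \sqrt{3}}}{5}$)
$\left(350 + \left(-86 + y^{4}{\left(-1 \right)}\right) \left(-19 - 227\right)\right)^{2} = \left(350 + \left(-86 + \left(\frac{\sqrt{-1 + i \sqrt{3}}}{5}\right)^{4}\right) \left(-19 - 227\right)\right)^{2} = \left(350 + \left(-86 + \frac{\left(-1 + i \sqrt{3}\right)^{2}}{625}\right) \left(-246\right)\right)^{2} = \left(350 + \left(21156 - \frac{246 \left(-1 + i \sqrt{3}\right)^{2}}{625}\right)\right)^{2} = \left(21506 - \frac{246 \left(-1 + i \sqrt{3}\right)^{2}}{625}\right)^{2}$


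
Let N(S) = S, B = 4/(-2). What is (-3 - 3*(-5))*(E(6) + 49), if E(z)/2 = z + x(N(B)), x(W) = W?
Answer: 684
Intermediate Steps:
B = -2 (B = 4*(-½) = -2)
E(z) = -4 + 2*z (E(z) = 2*(z - 2) = 2*(-2 + z) = -4 + 2*z)
(-3 - 3*(-5))*(E(6) + 49) = (-3 - 3*(-5))*((-4 + 2*6) + 49) = (-3 + 15)*((-4 + 12) + 49) = 12*(8 + 49) = 12*57 = 684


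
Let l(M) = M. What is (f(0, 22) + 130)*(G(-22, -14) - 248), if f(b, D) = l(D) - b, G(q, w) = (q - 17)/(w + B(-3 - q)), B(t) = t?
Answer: -194408/5 ≈ -38882.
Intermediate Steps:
G(q, w) = (-17 + q)/(-3 + w - q) (G(q, w) = (q - 17)/(w + (-3 - q)) = (-17 + q)/(-3 + w - q))
f(b, D) = D - b
(f(0, 22) + 130)*(G(-22, -14) - 248) = ((22 - 1*0) + 130)*((17 - 1*(-22))/(3 - 22 - 1*(-14)) - 248) = ((22 + 0) + 130)*((17 + 22)/(3 - 22 + 14) - 248) = (22 + 130)*(39/(-5) - 248) = 152*(-⅕*39 - 248) = 152*(-39/5 - 248) = 152*(-1279/5) = -194408/5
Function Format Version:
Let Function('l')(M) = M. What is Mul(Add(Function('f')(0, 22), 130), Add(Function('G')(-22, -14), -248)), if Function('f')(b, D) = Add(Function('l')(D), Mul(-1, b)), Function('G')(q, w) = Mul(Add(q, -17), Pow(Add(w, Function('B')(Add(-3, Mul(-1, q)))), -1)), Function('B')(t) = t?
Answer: Rational(-194408, 5) ≈ -38882.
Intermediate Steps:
Function('G')(q, w) = Mul(Pow(Add(-3, w, Mul(-1, q)), -1), Add(-17, q)) (Function('G')(q, w) = Mul(Add(q, -17), Pow(Add(w, Add(-3, Mul(-1, q))), -1)) = Mul(Add(-17, q), Pow(Add(-3, w, Mul(-1, q)), -1)) = Mul(Pow(Add(-3, w, Mul(-1, q)), -1), Add(-17, q)))
Function('f')(b, D) = Add(D, Mul(-1, b))
Mul(Add(Function('f')(0, 22), 130), Add(Function('G')(-22, -14), -248)) = Mul(Add(Add(22, Mul(-1, 0)), 130), Add(Mul(Pow(Add(3, -22, Mul(-1, -14)), -1), Add(17, Mul(-1, -22))), -248)) = Mul(Add(Add(22, 0), 130), Add(Mul(Pow(Add(3, -22, 14), -1), Add(17, 22)), -248)) = Mul(Add(22, 130), Add(Mul(Pow(-5, -1), 39), -248)) = Mul(152, Add(Mul(Rational(-1, 5), 39), -248)) = Mul(152, Add(Rational(-39, 5), -248)) = Mul(152, Rational(-1279, 5)) = Rational(-194408, 5)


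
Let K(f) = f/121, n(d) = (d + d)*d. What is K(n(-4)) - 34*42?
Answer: -172756/121 ≈ -1427.7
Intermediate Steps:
n(d) = 2*d² (n(d) = (2*d)*d = 2*d²)
K(f) = f/121 (K(f) = f*(1/121) = f/121)
K(n(-4)) - 34*42 = (2*(-4)²)/121 - 34*42 = (2*16)/121 - 1428 = (1/121)*32 - 1428 = 32/121 - 1428 = -172756/121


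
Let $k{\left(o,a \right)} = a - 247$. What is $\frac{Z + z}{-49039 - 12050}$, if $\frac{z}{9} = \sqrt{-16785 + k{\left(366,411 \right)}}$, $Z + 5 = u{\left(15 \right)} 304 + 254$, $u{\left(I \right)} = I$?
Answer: $- \frac{229}{2909} - \frac{3 i \sqrt{16621}}{20363} \approx -0.078721 - 0.018994 i$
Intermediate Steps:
$k{\left(o,a \right)} = -247 + a$
$Z = 4809$ ($Z = -5 + \left(15 \cdot 304 + 254\right) = -5 + \left(4560 + 254\right) = -5 + 4814 = 4809$)
$z = 9 i \sqrt{16621}$ ($z = 9 \sqrt{-16785 + \left(-247 + 411\right)} = 9 \sqrt{-16785 + 164} = 9 \sqrt{-16621} = 9 i \sqrt{16621} \approx 1160.3 i$)
$\frac{Z + z}{-49039 - 12050} = \frac{4809 + 9 i \sqrt{16621}}{-49039 - 12050} = \frac{4809 + 9 i \sqrt{16621}}{-61089} = \left(4809 + 9 i \sqrt{16621}\right) \left(- \frac{1}{61089}\right) = - \frac{229}{2909} - \frac{3 i \sqrt{16621}}{20363}$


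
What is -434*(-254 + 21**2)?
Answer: -81158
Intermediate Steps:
-434*(-254 + 21**2) = -434*(-254 + 441) = -434*187 = -81158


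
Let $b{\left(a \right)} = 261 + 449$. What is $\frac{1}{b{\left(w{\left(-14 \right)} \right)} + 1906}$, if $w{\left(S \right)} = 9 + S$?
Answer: $\frac{1}{2616} \approx 0.00038226$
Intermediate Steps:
$b{\left(a \right)} = 710$
$\frac{1}{b{\left(w{\left(-14 \right)} \right)} + 1906} = \frac{1}{710 + 1906} = \frac{1}{2616}$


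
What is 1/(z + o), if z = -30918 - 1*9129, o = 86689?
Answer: 1/46642 ≈ 2.1440e-5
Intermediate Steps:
z = -40047 (z = -30918 - 9129 = -40047)
1/(z + o) = 1/(-40047 + 86689) = 1/46642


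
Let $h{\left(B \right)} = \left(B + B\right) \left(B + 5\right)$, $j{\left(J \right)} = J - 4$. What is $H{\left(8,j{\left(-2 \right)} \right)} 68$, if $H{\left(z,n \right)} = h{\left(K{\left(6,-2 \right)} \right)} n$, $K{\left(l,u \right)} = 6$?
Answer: $-53856$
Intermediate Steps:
$j{\left(J \right)} = -4 + J$
$h{\left(B \right)} = 2 B \left(5 + B\right)$
$H{\left(z,n \right)} = 132 n$ ($H{\left(z,n \right)} = 2 \cdot 6 \left(5 + 6\right) n = 2 \cdot 6 \cdot 11 n = 132 n$)
$H{\left(8,j{\left(-2 \right)} \right)} 68 = 132 \left(-4 - 2\right) 68 = 132 \left(-6\right) 68 = \left(-792\right) 68 = -53856$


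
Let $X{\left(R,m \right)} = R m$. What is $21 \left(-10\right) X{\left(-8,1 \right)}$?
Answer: $1680$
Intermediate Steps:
$21 \left(-10\right) X{\left(-8,1 \right)} = 21 \left(-10\right) \left(\left(-8\right) 1\right) = \left(-210\right) \left(-8\right) = 1680$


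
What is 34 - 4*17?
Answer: -34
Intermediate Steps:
34 - 4*17 = 34 - 68 = -34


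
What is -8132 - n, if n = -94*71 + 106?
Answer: -1564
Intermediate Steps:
n = -6568 (n = -6674 + 106 = -6568)
-8132 - n = -8132 - 1*(-6568) = -8132 + 6568 = -1564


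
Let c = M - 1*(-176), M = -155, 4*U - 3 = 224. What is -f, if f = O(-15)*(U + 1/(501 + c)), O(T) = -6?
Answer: 59249/174 ≈ 340.51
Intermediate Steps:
U = 227/4 (U = ¾ + (¼)*224 = ¾ + 56 = 227/4 ≈ 56.750)
c = 21 (c = -155 - 1*(-176) = -155 + 176 = 21)
f = -59249/174 (f = -6*(227/4 + 1/(501 + 21)) = -6*(227/4 + 1/522) = -6*59249/1044 = -59249/174 ≈ -340.51)
-f = -1*(-59249/174) = 59249/174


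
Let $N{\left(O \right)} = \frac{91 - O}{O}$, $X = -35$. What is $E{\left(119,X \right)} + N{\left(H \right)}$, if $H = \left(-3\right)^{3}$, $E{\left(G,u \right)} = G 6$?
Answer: $\frac{19160}{27} \approx 709.63$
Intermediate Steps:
$E{\left(G,u \right)} = 6 G$
$H = -27$
$N{\left(O \right)} = \frac{91 - O}{O}$
$E{\left(119,X \right)} + N{\left(H \right)} = 6 \cdot 119 + \frac{91 - -27}{-27} = 714 - \frac{91 + 27}{27} = 714 - \frac{118}{27} = \frac{19160}{27}$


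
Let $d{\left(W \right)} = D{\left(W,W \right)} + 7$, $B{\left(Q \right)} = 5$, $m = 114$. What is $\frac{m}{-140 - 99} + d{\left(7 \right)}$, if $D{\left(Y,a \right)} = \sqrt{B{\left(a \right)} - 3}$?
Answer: $\frac{1559}{239} + \sqrt{2} \approx 7.9372$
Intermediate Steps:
$D{\left(Y,a \right)} = \sqrt{2}$ ($D{\left(Y,a \right)} = \sqrt{5 - 3} = \sqrt{2}$)
$d{\left(W \right)} = 7 + \sqrt{2}$ ($d{\left(W \right)} = \sqrt{2} + 7 = 7 + \sqrt{2}$)
$\frac{m}{-140 - 99} + d{\left(7 \right)} = \frac{114}{-140 - 99} + \left(7 + \sqrt{2}\right) = \frac{114}{-239} + \left(7 + \sqrt{2}\right) = 114 \left(- \frac{1}{239}\right) + \left(7 + \sqrt{2}\right) = - \frac{114}{239} + \left(7 + \sqrt{2}\right) = \frac{1559}{239} + \sqrt{2}$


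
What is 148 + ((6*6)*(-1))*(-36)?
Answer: 1444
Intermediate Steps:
148 + ((6*6)*(-1))*(-36) = 148 + (36*(-1))*(-36) = 148 - 36*(-36) = 148 + 1296 = 1444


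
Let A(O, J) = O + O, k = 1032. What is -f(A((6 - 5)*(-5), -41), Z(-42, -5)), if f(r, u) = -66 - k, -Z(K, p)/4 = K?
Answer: 1098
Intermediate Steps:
A(O, J) = 2*O
Z(K, p) = -4*K
f(r, u) = -1098 (f(r, u) = -66 - 1*1032 = -66 - 1032 = -1098)
-f(A((6 - 5)*(-5), -41), Z(-42, -5)) = -1*(-1098) = 1098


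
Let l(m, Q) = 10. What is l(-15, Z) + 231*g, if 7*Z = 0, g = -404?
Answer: -93314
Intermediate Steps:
Z = 0 (Z = (⅐)*0 = 0)
l(-15, Z) + 231*g = 10 + 231*(-404) = 10 - 93324 = -93314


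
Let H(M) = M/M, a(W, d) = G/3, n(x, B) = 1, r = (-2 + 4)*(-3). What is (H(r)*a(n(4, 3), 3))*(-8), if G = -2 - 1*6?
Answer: 64/3 ≈ 21.333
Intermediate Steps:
r = -6 (r = 2*(-3) = -6)
G = -8 (G = -2 - 6 = -8)
a(W, d) = -8/3
H(M) = 1
(H(r)*a(n(4, 3), 3))*(-8) = (1*(-8/3))*(-8) = -8/3*(-8) = 64/3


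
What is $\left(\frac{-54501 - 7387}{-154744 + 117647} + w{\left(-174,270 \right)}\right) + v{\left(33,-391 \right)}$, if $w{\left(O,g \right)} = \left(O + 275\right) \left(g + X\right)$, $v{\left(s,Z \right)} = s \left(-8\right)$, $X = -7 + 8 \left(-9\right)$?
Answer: $\frac{705906507}{37097} \approx 19029.0$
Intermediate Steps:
$X = -79$ ($X = -7 - 72 = -79$)
$v{\left(s,Z \right)} = - 8 s$
$w{\left(O,g \right)} = \left(-79 + g\right) \left(275 + O\right)$ ($w{\left(O,g \right)} = \left(O + 275\right) \left(g - 79\right) = \left(275 + O\right) \left(-79 + g\right) = \left(-79 + g\right) \left(275 + O\right)$)
$\left(\frac{-54501 - 7387}{-154744 + 117647} + w{\left(-174,270 \right)}\right) + v{\left(33,-391 \right)} = \left(\frac{-54501 - 7387}{-154744 + 117647} - -19291\right) - 264 = \left(- \frac{61888}{-37097} + \left(-21725 + 13746 + 74250 - 46980\right)\right) - 264 = \left(\left(-61888\right) \left(- \frac{1}{37097}\right) + 19291\right) - 264 = \left(\frac{61888}{37097} + 19291\right) - 264 = \frac{715700115}{37097} - 264 = \frac{705906507}{37097}$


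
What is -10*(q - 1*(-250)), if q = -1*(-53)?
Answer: -3030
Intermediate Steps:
q = 53
-10*(q - 1*(-250)) = -10*(53 - 1*(-250)) = -10*(53 + 250) = -10*303 = -3030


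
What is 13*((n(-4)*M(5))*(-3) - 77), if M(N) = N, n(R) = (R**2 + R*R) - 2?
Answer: -6851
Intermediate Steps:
n(R) = -2 + 2*R**2 (n(R) = (R**2 + R**2) - 2 = 2*R**2 - 2 = -2 + 2*R**2)
13*((n(-4)*M(5))*(-3) - 77) = 13*(((-2 + 2*(-4)**2)*5)*(-3) - 77) = 13*(((-2 + 2*16)*5)*(-3) - 77) = 13*(((-2 + 32)*5)*(-3) - 77) = 13*((30*5)*(-3) - 77) = 13*(150*(-3) - 77) = 13*(-450 - 77) = 13*(-527) = -6851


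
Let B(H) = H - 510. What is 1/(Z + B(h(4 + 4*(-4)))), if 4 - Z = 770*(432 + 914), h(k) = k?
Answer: -1/1036938 ≈ -9.6438e-7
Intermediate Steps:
Z = -1036416 (Z = 4 - 770*(432 + 914) = 4 - 770*1346 = 4 - 1*1036420 = 4 - 1036420 = -1036416)
B(H) = -510 + H
1/(Z + B(h(4 + 4*(-4)))) = 1/(-1036416 + (-510 + (4 + 4*(-4)))) = 1/(-1036416 + (-510 + (4 - 16))) = 1/(-1036416 + (-510 - 12)) = 1/(-1036416 - 522) = 1/(-1036938) = -1/1036938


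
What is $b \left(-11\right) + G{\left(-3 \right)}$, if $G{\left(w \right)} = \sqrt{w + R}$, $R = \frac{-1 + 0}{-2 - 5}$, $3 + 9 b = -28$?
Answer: $\frac{341}{9} + \frac{2 i \sqrt{35}}{7} \approx 37.889 + 1.6903 i$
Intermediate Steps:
$b = - \frac{31}{9}$ ($b = - \frac{1}{3} + \frac{1}{9} \left(-28\right) = - \frac{1}{3} - \frac{28}{9} = - \frac{31}{9} \approx -3.4444$)
$R = \frac{1}{7}$ ($R = - \frac{1}{-7} = \left(-1\right) \left(- \frac{1}{7}\right) = \frac{1}{7} \approx 0.14286$)
$G{\left(w \right)} = \sqrt{\frac{1}{7} + w}$ ($G{\left(w \right)} = \sqrt{w + \frac{1}{7}} = \sqrt{\frac{1}{7} + w}$)
$b \left(-11\right) + G{\left(-3 \right)} = \left(- \frac{31}{9}\right) \left(-11\right) + \frac{\sqrt{7 + 49 \left(-3\right)}}{7} = \frac{341}{9} + \frac{\sqrt{7 - 147}}{7} = \frac{341}{9} + \frac{\sqrt{-140}}{7} = \frac{341}{9} + \frac{2 i \sqrt{35}}{7}$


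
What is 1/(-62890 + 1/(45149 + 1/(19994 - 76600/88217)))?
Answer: -79630830878819/5007982952205192812 ≈ -1.5901e-5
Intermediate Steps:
1/(-62890 + 1/(45149 + 1/(19994 - 76600/88217))) = 1/(-62890 + 1/(45149 + 1/(1763734098/88217))) = 1/(-62890 + 1/(45149 + 88217/1763734098)) = 1/(-62890 + 1/(79630830878819/1763734098)) = 1/(-62890 + 1763734098/79630830878819) = 1/(-5007982952205192812/79630830878819) = -79630830878819/5007982952205192812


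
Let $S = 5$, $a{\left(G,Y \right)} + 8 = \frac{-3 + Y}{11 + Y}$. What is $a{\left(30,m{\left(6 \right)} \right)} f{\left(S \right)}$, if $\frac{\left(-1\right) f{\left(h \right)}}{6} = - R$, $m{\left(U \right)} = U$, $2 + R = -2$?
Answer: $\frac{3192}{17} \approx 187.76$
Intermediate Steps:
$R = -4$ ($R = -2 - 2 = -4$)
$a{\left(G,Y \right)} = -8 + \frac{-3 + Y}{11 + Y}$
$f{\left(h \right)} = -24$ ($f{\left(h \right)} = - 6 \left(\left(-1\right) \left(-4\right)\right) = \left(-6\right) 4 = -24$)
$a{\left(30,m{\left(6 \right)} \right)} f{\left(S \right)} = \frac{7 \left(-13 - 6\right)}{11 + 6} \left(-24\right) = \frac{7 \left(-13 - 6\right)}{17} \left(-24\right) = 7 \cdot \frac{1}{17} \left(-19\right) \left(-24\right) = \left(- \frac{133}{17}\right) \left(-24\right) = \frac{3192}{17}$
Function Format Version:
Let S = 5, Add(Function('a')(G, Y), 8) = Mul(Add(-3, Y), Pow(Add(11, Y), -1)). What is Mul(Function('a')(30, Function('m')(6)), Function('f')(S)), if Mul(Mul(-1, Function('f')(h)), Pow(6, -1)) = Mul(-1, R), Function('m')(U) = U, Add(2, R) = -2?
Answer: Rational(3192, 17) ≈ 187.76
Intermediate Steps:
R = -4 (R = Add(-2, -2) = -4)
Function('a')(G, Y) = Add(-8, Mul(Pow(Add(11, Y), -1), Add(-3, Y))) (Function('a')(G, Y) = Add(-8, Mul(Add(-3, Y), Pow(Add(11, Y), -1))) = Add(-8, Mul(Pow(Add(11, Y), -1), Add(-3, Y))))
Function('f')(h) = -24 (Function('f')(h) = Mul(-6, Mul(-1, -4)) = Mul(-6, 4) = -24)
Mul(Function('a')(30, Function('m')(6)), Function('f')(S)) = Mul(Mul(7, Pow(Add(11, 6), -1), Add(-13, Mul(-1, 6))), -24) = Mul(Mul(7, Pow(17, -1), Add(-13, -6)), -24) = Mul(Mul(7, Rational(1, 17), -19), -24) = Mul(Rational(-133, 17), -24) = Rational(3192, 17)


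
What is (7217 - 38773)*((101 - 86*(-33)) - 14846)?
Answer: 375737292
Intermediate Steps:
(7217 - 38773)*((101 - 86*(-33)) - 14846) = -31556*((101 + 2838) - 14846) = -31556*(2939 - 14846) = -31556*(-11907) = 375737292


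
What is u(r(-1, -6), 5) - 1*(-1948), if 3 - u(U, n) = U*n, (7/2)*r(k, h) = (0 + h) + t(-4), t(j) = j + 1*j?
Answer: 1971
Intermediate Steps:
t(j) = 2*j (t(j) = j + j = 2*j)
r(k, h) = -16/7 + 2*h/7 (r(k, h) = 2*((0 + h) + 2*(-4))/7 = 2*(h - 8)/7 = 2*(-8 + h)/7 = -16/7 + 2*h/7)
u(U, n) = 3 - U*n
u(r(-1, -6), 5) - 1*(-1948) = (3 - 1*(-16/7 + (2/7)*(-6))*5) - 1*(-1948) = (3 - 1*(-16/7 - 12/7)*5) + 1948 = (3 - 1*(-4)*5) + 1948 = (3 + 20) + 1948 = 23 + 1948 = 1971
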